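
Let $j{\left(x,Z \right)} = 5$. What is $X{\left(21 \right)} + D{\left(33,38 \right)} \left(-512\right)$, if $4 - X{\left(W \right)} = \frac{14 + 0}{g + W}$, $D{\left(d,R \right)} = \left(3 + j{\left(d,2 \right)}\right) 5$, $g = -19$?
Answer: $-20483$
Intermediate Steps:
$D{\left(d,R \right)} = 40$ ($D{\left(d,R \right)} = \left(3 + 5\right) 5 = 8 \cdot 5 = 40$)
$X{\left(W \right)} = 4 - \frac{14}{-19 + W}$ ($X{\left(W \right)} = 4 - \frac{14 + 0}{-19 + W} = 4 - \frac{14}{-19 + W}$)
$X{\left(21 \right)} + D{\left(33,38 \right)} \left(-512\right) = \frac{2 \left(-45 + 2 \cdot 21\right)}{-19 + 21} + 40 \left(-512\right) = \frac{2 \left(-45 + 42\right)}{2} - 20480 = 2 \cdot \frac{1}{2} \left(-3\right) - 20480 = -3 - 20480 = -20483$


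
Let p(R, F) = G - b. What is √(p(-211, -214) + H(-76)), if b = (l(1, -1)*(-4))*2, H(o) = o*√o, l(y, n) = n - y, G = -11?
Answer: √(-27 - 152*I*√19) ≈ 17.834 - 18.576*I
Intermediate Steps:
H(o) = o^(3/2)
b = 16 (b = ((-1 - 1*1)*(-4))*2 = ((-1 - 1)*(-4))*2 = -2*(-4)*2 = 8*2 = 16)
p(R, F) = -27 (p(R, F) = -11 - 1*16 = -11 - 16 = -27)
√(p(-211, -214) + H(-76)) = √(-27 + (-76)^(3/2)) = √(-27 - 152*I*√19)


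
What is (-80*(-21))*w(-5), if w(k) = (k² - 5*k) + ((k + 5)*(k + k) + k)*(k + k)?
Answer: 168000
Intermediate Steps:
w(k) = k² - 5*k + 2*k*(k + 2*k*(5 + k)) (w(k) = (k² - 5*k) + ((5 + k)*(2*k) + k)*(2*k) = (k² - 5*k) + (2*k*(5 + k) + k)*(2*k) = (k² - 5*k) + (k + 2*k*(5 + k))*(2*k) = (k² - 5*k) + 2*k*(k + 2*k*(5 + k)) = k² - 5*k + 2*k*(k + 2*k*(5 + k)))
(-80*(-21))*w(-5) = (-80*(-21))*(-5*(-5 + 4*(-5)² + 23*(-5))) = 1680*(-5*(-5 + 4*25 - 115)) = 1680*(-5*(-5 + 100 - 115)) = 1680*(-5*(-20)) = 1680*100 = 168000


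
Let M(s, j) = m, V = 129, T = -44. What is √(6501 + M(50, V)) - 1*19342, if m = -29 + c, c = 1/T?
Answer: -19342 + √3132437/22 ≈ -19262.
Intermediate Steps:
c = -1/44 (c = 1/(-44) = -1/44 ≈ -0.022727)
m = -1277/44 (m = -29 - 1/44 = -1277/44 ≈ -29.023)
M(s, j) = -1277/44
√(6501 + M(50, V)) - 1*19342 = √(6501 - 1277/44) - 1*19342 = √(284767/44) - 19342 = √3132437/22 - 19342 = -19342 + √3132437/22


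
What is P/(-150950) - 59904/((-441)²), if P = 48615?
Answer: -411048947/652375710 ≈ -0.63008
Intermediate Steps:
P/(-150950) - 59904/((-441)²) = 48615/(-150950) - 59904/((-441)²) = 48615*(-1/150950) - 59904/194481 = -9723/30190 - 59904*1/194481 = -9723/30190 - 6656/21609 = -411048947/652375710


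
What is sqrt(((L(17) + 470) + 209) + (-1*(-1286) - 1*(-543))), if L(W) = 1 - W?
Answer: 2*sqrt(623) ≈ 49.920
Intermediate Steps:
sqrt(((L(17) + 470) + 209) + (-1*(-1286) - 1*(-543))) = sqrt((((1 - 1*17) + 470) + 209) + (-1*(-1286) - 1*(-543))) = sqrt((((1 - 17) + 470) + 209) + (1286 + 543)) = sqrt(((-16 + 470) + 209) + 1829) = sqrt((454 + 209) + 1829) = sqrt(663 + 1829) = sqrt(2492) = 2*sqrt(623)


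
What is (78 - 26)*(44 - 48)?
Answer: -208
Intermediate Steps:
(78 - 26)*(44 - 48) = 52*(-4) = -208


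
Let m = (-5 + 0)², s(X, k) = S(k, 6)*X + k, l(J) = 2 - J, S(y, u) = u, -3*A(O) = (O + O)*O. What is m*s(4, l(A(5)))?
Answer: 3200/3 ≈ 1066.7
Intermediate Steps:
A(O) = -2*O²/3 (A(O) = -(O + O)*O/3 = -2*O*O/3 = -2*O²/3)
s(X, k) = k + 6*X (s(X, k) = 6*X + k = k + 6*X)
m = 25 (m = (-5)² = 25)
m*s(4, l(A(5))) = 25*((2 - (-2)*5²/3) + 6*4) = 25*((2 - (-2)*25/3) + 24) = 25*((2 - 1*(-50/3)) + 24) = 25*((2 + 50/3) + 24) = 25*(56/3 + 24) = 25*(128/3) = 3200/3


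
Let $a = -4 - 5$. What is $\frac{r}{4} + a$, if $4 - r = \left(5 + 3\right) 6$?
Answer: $-20$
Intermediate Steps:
$r = -44$ ($r = 4 - \left(5 + 3\right) 6 = 4 - 8 \cdot 6 = 4 - 48 = -44$)
$a = -9$ ($a = -4 - 5 = -9$)
$\frac{r}{4} + a = \frac{1}{4} \left(-44\right) - 9 = -11 - 9 = -20$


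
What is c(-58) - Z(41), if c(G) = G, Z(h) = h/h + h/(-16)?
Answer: -903/16 ≈ -56.438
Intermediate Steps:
Z(h) = 1 - h/16 (Z(h) = 1 + h*(-1/16) = 1 - h/16)
c(-58) - Z(41) = -58 - (1 - 1/16*41) = -58 - (1 - 41/16) = -58 - 1*(-25/16) = -58 + 25/16 = -903/16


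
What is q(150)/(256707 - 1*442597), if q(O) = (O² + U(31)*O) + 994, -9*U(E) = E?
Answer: -34466/278835 ≈ -0.12361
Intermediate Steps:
U(E) = -E/9
q(O) = 994 + O² - 31*O/9 (q(O) = (O² + (-⅑*31)*O) + 994 = (O² - 31*O/9) + 994 = 994 + O² - 31*O/9)
q(150)/(256707 - 1*442597) = (994 + 150² - 31/9*150)/(256707 - 1*442597) = (994 + 22500 - 1550/3)/(256707 - 442597) = (68932/3)/(-185890) = (68932/3)*(-1/185890) = -34466/278835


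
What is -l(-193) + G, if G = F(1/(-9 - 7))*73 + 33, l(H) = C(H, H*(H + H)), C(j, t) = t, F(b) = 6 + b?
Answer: -1184505/16 ≈ -74032.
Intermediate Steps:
l(H) = 2*H² (l(H) = H*(H + H) = H*(2*H) = 2*H²)
G = 7463/16 (G = (6 + 1/(-9 - 7))*73 + 33 = (6 + 1/(-16))*73 + 33 = (6 - 1/16)*73 + 33 = (95/16)*73 + 33 = 6935/16 + 33 = 7463/16 ≈ 466.44)
-l(-193) + G = -2*(-193)² + 7463/16 = -2*37249 + 7463/16 = -1*74498 + 7463/16 = -74498 + 7463/16 = -1184505/16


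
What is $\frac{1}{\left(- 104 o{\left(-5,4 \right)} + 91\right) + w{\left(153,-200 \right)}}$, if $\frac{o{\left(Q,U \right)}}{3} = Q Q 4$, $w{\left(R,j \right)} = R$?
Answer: $- \frac{1}{30956} \approx -3.2304 \cdot 10^{-5}$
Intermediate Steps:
$o{\left(Q,U \right)} = 12 Q^{2}$ ($o{\left(Q,U \right)} = 3 Q Q 4 = 3 Q^{2} \cdot 4 = 3 \cdot 4 Q^{2} = 12 Q^{2}$)
$\frac{1}{\left(- 104 o{\left(-5,4 \right)} + 91\right) + w{\left(153,-200 \right)}} = \frac{1}{\left(- 104 \cdot 12 \left(-5\right)^{2} + 91\right) + 153} = \frac{1}{\left(- 104 \cdot 12 \cdot 25 + 91\right) + 153} = \frac{1}{\left(\left(-104\right) 300 + 91\right) + 153} = \frac{1}{\left(-31200 + 91\right) + 153} = \frac{1}{-31109 + 153} = \frac{1}{-30956} = - \frac{1}{30956}$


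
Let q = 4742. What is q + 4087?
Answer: 8829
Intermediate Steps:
q + 4087 = 4742 + 4087 = 8829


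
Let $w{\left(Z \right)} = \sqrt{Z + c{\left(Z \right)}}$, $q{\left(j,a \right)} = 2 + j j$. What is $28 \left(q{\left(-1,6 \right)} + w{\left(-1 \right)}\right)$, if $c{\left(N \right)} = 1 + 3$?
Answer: $84 + 28 \sqrt{3} \approx 132.5$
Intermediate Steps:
$c{\left(N \right)} = 4$
$q{\left(j,a \right)} = 2 + j^{2}$
$w{\left(Z \right)} = \sqrt{4 + Z}$ ($w{\left(Z \right)} = \sqrt{Z + 4} = \sqrt{4 + Z}$)
$28 \left(q{\left(-1,6 \right)} + w{\left(-1 \right)}\right) = 28 \left(\left(2 + \left(-1\right)^{2}\right) + \sqrt{4 - 1}\right) = 28 \left(\left(2 + 1\right) + \sqrt{3}\right) = 28 \left(3 + \sqrt{3}\right) = 84 + 28 \sqrt{3}$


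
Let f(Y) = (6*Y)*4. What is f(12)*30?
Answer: 8640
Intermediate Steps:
f(Y) = 24*Y
f(12)*30 = (24*12)*30 = 288*30 = 8640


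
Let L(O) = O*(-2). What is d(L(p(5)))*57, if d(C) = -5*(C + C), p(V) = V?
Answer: 5700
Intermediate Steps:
L(O) = -2*O
d(C) = -10*C
d(L(p(5)))*57 = -(-20)*5*57 = -10*(-10)*57 = 100*57 = 5700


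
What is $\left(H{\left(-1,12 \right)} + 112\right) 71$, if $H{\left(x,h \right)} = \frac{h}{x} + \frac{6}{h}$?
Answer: $\frac{14271}{2} \approx 7135.5$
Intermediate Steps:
$H{\left(x,h \right)} = \frac{6}{h} + \frac{h}{x}$
$\left(H{\left(-1,12 \right)} + 112\right) 71 = \left(\left(\frac{6}{12} + \frac{12}{-1}\right) + 112\right) 71 = \left(\left(6 \cdot \frac{1}{12} + 12 \left(-1\right)\right) + 112\right) 71 = \left(\left(\frac{1}{2} - 12\right) + 112\right) 71 = \left(- \frac{23}{2} + 112\right) 71 = \frac{201}{2} \cdot 71 = \frac{14271}{2}$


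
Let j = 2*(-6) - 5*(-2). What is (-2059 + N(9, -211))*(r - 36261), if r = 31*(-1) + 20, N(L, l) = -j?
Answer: 74611504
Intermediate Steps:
j = -2 (j = -12 + 10 = -2)
N(L, l) = 2 (N(L, l) = -1*(-2) = 2)
r = -11 (r = -31 + 20 = -11)
(-2059 + N(9, -211))*(r - 36261) = (-2059 + 2)*(-11 - 36261) = -2057*(-36272) = 74611504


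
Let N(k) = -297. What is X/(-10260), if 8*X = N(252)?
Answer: 11/3040 ≈ 0.0036184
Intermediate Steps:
X = -297/8 (X = (⅛)*(-297) = -297/8 ≈ -37.125)
X/(-10260) = -297/8/(-10260) = -297/8*(-1/10260) = 11/3040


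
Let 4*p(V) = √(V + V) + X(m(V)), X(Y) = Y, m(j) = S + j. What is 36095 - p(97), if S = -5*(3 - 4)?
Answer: 72139/2 - √194/4 ≈ 36066.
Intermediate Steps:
S = 5 (S = -5*(-1) = 5)
m(j) = 5 + j
p(V) = 5/4 + V/4 + √2*√V/4 (p(V) = (√(V + V) + (5 + V))/4 = (√(2*V) + (5 + V))/4 = (√2*√V + (5 + V))/4 = (5 + V + √2*√V)/4 = 5/4 + V/4 + √2*√V/4)
36095 - p(97) = 36095 - (5/4 + (¼)*97 + √2*√97/4) = 36095 - (5/4 + 97/4 + √194/4) = 36095 - (51/2 + √194/4) = 36095 + (-51/2 - √194/4) = 72139/2 - √194/4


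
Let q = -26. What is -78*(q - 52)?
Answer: 6084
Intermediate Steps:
-78*(q - 52) = -78*(-26 - 52) = -78*(-78) = 6084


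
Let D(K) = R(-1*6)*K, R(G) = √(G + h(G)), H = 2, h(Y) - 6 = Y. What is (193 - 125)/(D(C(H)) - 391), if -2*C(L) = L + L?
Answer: -26588/152905 + 136*I*√6/152905 ≈ -0.17389 + 0.0021787*I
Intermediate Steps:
h(Y) = 6 + Y
R(G) = √(6 + 2*G) (R(G) = √(G + (6 + G)) = √(6 + 2*G))
C(L) = -L (C(L) = -(L + L)/2 = -L)
D(K) = I*K*√6 (D(K) = √(6 + 2*(-1*6))*K = √(6 + 2*(-6))*K = √(6 - 12)*K = √(-6)*K = (I*√6)*K = I*K*√6)
(193 - 125)/(D(C(H)) - 391) = (193 - 125)/(I*(-1*2)*√6 - 391) = 68/(I*(-2)*√6 - 391) = 68/(-2*I*√6 - 391) = 68/(-391 - 2*I*√6)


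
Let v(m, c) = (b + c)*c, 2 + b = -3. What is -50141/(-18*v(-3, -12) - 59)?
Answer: 551/41 ≈ 13.439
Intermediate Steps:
b = -5 (b = -2 - 3 = -5)
v(m, c) = c*(-5 + c) (v(m, c) = (-5 + c)*c = c*(-5 + c))
-50141/(-18*v(-3, -12) - 59) = -50141/(-(-216)*(-5 - 12) - 59) = -50141/(-(-216)*(-17) - 59) = -50141/(-18*204 - 59) = -50141/(-3672 - 59) = -50141/(-3731) = -50141*(-1/3731) = 551/41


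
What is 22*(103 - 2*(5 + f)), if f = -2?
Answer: 2134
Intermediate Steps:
22*(103 - 2*(5 + f)) = 22*(103 - 2*(5 - 2)) = 22*(103 - 2*3) = 22*(103 - 6) = 22*97 = 2134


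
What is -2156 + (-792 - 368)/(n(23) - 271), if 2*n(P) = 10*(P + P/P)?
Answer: -324396/151 ≈ -2148.3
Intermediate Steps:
n(P) = 5 + 5*P (n(P) = (10*(P + P/P))/2 = (10*(P + 1))/2 = (10*(1 + P))/2 = (10 + 10*P)/2 = 5 + 5*P)
-2156 + (-792 - 368)/(n(23) - 271) = -2156 + (-792 - 368)/((5 + 5*23) - 271) = -2156 - 1160/((5 + 115) - 271) = -2156 - 1160/(120 - 271) = -2156 - 1160/(-151) = -2156 - 1160*(-1/151) = -2156 + 1160/151 = -324396/151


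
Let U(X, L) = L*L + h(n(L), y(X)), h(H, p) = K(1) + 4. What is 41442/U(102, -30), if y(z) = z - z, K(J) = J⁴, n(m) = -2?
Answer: 41442/905 ≈ 45.792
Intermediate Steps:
y(z) = 0
h(H, p) = 5 (h(H, p) = 1⁴ + 4 = 1 + 4 = 5)
U(X, L) = 5 + L² (U(X, L) = L*L + 5 = L² + 5 = 5 + L²)
41442/U(102, -30) = 41442/(5 + (-30)²) = 41442/(5 + 900) = 41442/905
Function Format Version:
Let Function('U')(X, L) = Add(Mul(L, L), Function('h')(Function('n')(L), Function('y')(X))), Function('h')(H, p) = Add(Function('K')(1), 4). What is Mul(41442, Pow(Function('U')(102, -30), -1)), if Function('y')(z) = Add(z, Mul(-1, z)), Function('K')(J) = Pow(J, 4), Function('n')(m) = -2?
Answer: Rational(41442, 905) ≈ 45.792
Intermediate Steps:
Function('y')(z) = 0
Function('h')(H, p) = 5 (Function('h')(H, p) = Add(Pow(1, 4), 4) = Add(1, 4) = 5)
Function('U')(X, L) = Add(5, Pow(L, 2)) (Function('U')(X, L) = Add(Mul(L, L), 5) = Add(Pow(L, 2), 5) = Add(5, Pow(L, 2)))
Mul(41442, Pow(Function('U')(102, -30), -1)) = Mul(41442, Pow(Add(5, Pow(-30, 2)), -1)) = Mul(41442, Pow(Add(5, 900), -1)) = Mul(41442, Pow(905, -1)) = Mul(41442, Rational(1, 905)) = Rational(41442, 905)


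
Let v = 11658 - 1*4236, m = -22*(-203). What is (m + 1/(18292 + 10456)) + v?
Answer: 341756225/28748 ≈ 11888.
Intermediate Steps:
m = 4466
v = 7422 (v = 11658 - 4236 = 7422)
(m + 1/(18292 + 10456)) + v = (4466 + 1/(18292 + 10456)) + 7422 = (4466 + 1/28748) + 7422 = 128388569/28748 + 7422 = 341756225/28748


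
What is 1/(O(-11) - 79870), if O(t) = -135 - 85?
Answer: -1/80090 ≈ -1.2486e-5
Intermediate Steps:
O(t) = -220
1/(O(-11) - 79870) = 1/(-220 - 79870) = 1/(-80090) = -1/80090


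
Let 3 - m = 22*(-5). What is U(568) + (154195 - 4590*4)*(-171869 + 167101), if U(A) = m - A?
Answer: -647661735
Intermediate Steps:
m = 113 (m = 3 - 22*(-5) = 3 - 1*(-110) = 3 + 110 = 113)
U(A) = 113 - A
U(568) + (154195 - 4590*4)*(-171869 + 167101) = (113 - 1*568) + (154195 - 4590*4)*(-171869 + 167101) = (113 - 568) + (154195 - 18360)*(-4768) = -455 + 135835*(-4768) = -455 - 647661280 = -647661735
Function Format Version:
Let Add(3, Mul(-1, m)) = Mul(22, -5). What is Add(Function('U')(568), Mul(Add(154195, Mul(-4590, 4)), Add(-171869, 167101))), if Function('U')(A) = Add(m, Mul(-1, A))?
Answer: -647661735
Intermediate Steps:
m = 113 (m = Add(3, Mul(-1, Mul(22, -5))) = Add(3, Mul(-1, -110)) = Add(3, 110) = 113)
Function('U')(A) = Add(113, Mul(-1, A))
Add(Function('U')(568), Mul(Add(154195, Mul(-4590, 4)), Add(-171869, 167101))) = Add(Add(113, Mul(-1, 568)), Mul(Add(154195, Mul(-4590, 4)), Add(-171869, 167101))) = Add(Add(113, -568), Mul(Add(154195, -18360), -4768)) = Add(-455, Mul(135835, -4768)) = Add(-455, -647661280) = -647661735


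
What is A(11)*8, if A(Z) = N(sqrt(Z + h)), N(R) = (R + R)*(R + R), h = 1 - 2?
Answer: 320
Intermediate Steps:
h = -1
N(R) = 4*R**2 (N(R) = (2*R)*(2*R) = 4*R**2)
A(Z) = -4 + 4*Z (A(Z) = 4*(sqrt(Z - 1))**2 = 4*(sqrt(-1 + Z))**2 = 4*(-1 + Z) = -4 + 4*Z)
A(11)*8 = (-4 + 4*11)*8 = (-4 + 44)*8 = 40*8 = 320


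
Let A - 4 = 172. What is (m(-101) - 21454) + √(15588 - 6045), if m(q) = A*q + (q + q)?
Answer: -39432 + √9543 ≈ -39334.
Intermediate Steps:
A = 176 (A = 4 + 172 = 176)
m(q) = 178*q (m(q) = 176*q + (q + q) = 176*q + 2*q = 178*q)
(m(-101) - 21454) + √(15588 - 6045) = (178*(-101) - 21454) + √(15588 - 6045) = (-17978 - 21454) + √9543 = -39432 + √9543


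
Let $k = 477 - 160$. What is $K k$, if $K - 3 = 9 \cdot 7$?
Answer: $20922$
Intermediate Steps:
$K = 66$ ($K = 3 + 9 \cdot 7 = 3 + 63 = 66$)
$k = 317$ ($k = 477 - 160 = 317$)
$K k = 66 \cdot 317 = 20922$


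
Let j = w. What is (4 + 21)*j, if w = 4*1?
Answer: 100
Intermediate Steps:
w = 4
j = 4
(4 + 21)*j = (4 + 21)*4 = 25*4 = 100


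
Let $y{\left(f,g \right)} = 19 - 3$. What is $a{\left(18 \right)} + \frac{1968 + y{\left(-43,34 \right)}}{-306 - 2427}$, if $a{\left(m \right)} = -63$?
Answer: $- \frac{174163}{2733} \approx -63.726$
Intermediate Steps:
$y{\left(f,g \right)} = 16$
$a{\left(18 \right)} + \frac{1968 + y{\left(-43,34 \right)}}{-306 - 2427} = -63 + \frac{1968 + 16}{-306 - 2427} = -63 + \frac{1984}{-2733} = -63 + 1984 \left(- \frac{1}{2733}\right) = -63 - \frac{1984}{2733} = - \frac{174163}{2733}$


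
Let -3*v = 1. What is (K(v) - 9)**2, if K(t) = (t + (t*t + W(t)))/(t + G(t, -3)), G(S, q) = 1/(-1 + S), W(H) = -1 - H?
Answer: 101761/1521 ≈ 66.904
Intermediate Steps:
v = -1/3 (v = -1/3*1 = -1/3 ≈ -0.33333)
K(t) = (-1 + t**2)/(t + 1/(-1 + t)) (K(t) = (t + (t*t + (-1 - t)))/(t + 1/(-1 + t)) = (t + (t**2 + (-1 - t)))/(t + 1/(-1 + t)) = (t + (-1 + t**2 - t))/(t + 1/(-1 + t)) = (-1 + t**2)/(t + 1/(-1 + t)))
(K(v) - 9)**2 = ((-1 - 1/3)*(-1 + (-1/3)**2)/(1 - (-1 - 1/3)/3) - 9)**2 = (-4/3*(-1 + 1/9)/(1 - 1/3*(-4/3)) - 9)**2 = (-4/3*(-8/9)/(1 + 4/9) - 9)**2 = (-4/3*(-8/9)/(13/9) - 9)**2 = ((9/13)*(-4/3)*(-8/9) - 9)**2 = (32/39 - 9)**2 = (-319/39)**2 = 101761/1521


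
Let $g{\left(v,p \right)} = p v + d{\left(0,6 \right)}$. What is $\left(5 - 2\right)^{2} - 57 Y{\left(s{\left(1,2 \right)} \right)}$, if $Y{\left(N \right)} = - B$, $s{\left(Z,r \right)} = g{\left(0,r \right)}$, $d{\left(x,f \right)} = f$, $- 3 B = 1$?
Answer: $-10$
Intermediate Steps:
$B = - \frac{1}{3}$ ($B = \left(- \frac{1}{3}\right) 1 = - \frac{1}{3} \approx -0.33333$)
$g{\left(v,p \right)} = 6 + p v$ ($g{\left(v,p \right)} = p v + 6 = 6 + p v$)
$s{\left(Z,r \right)} = 6$ ($s{\left(Z,r \right)} = 6 + r 0 = 6 + 0 = 6$)
$Y{\left(N \right)} = \frac{1}{3}$ ($Y{\left(N \right)} = \left(-1\right) \left(- \frac{1}{3}\right) = \frac{1}{3}$)
$\left(5 - 2\right)^{2} - 57 Y{\left(s{\left(1,2 \right)} \right)} = \left(5 - 2\right)^{2} - 57 \cdot \frac{1}{3} = \left(5 - 2\right)^{2} - 19 = 3^{2} - 19 = 9 - 19 = -10$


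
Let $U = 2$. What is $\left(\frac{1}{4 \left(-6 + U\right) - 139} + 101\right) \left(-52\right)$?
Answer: $- \frac{814008}{155} \approx -5251.7$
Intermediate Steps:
$\left(\frac{1}{4 \left(-6 + U\right) - 139} + 101\right) \left(-52\right) = \left(\frac{1}{4 \left(-6 + 2\right) - 139} + 101\right) \left(-52\right) = \left(\frac{1}{4 \left(-4\right) - 139} + 101\right) \left(-52\right) = \left(\frac{1}{-16 - 139} + 101\right) \left(-52\right) = \left(\frac{1}{-155} + 101\right) \left(-52\right) = \left(- \frac{1}{155} + 101\right) \left(-52\right) = \frac{15654}{155} \left(-52\right) = - \frac{814008}{155}$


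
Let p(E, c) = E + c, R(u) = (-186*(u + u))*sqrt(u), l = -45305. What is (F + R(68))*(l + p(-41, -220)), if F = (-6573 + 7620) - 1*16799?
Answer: 717755632 + 2305275072*sqrt(17) ≈ 1.0223e+10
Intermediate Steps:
F = -15752 (F = 1047 - 16799 = -15752)
R(u) = -372*u**(3/2) (R(u) = (-372*u)*sqrt(u) = -372*u**(3/2))
(F + R(68))*(l + p(-41, -220)) = (-15752 - 50592*sqrt(17))*(-45305 + (-41 - 220)) = (-15752 - 50592*sqrt(17))*(-45305 - 261) = (-15752 - 50592*sqrt(17))*(-45566) = 717755632 + 2305275072*sqrt(17)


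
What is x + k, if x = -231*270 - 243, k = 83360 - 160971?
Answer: -140224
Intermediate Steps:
k = -77611
x = -62613 (x = -62370 - 243 = -62613)
x + k = -62613 - 77611 = -140224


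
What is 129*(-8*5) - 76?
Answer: -5236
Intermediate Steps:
129*(-8*5) - 76 = 129*(-40) - 76 = -5160 - 76 = -5236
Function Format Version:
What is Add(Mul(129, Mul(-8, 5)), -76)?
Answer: -5236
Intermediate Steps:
Add(Mul(129, Mul(-8, 5)), -76) = Add(Mul(129, -40), -76) = Add(-5160, -76) = -5236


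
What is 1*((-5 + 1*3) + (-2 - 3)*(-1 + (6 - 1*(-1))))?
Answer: -32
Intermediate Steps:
1*((-5 + 1*3) + (-2 - 3)*(-1 + (6 - 1*(-1)))) = 1*((-5 + 3) - 5*(-1 + (6 + 1))) = 1*(-2 - 5*(-1 + 7)) = 1*(-2 - 5*6) = 1*(-2 - 30) = 1*(-32) = -32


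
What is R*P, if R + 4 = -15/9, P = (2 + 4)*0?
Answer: 0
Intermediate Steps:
P = 0 (P = 6*0 = 0)
R = -17/3 (R = -4 - 15/9 = -4 - 15*1/9 = -4 - 5/3 = -17/3 ≈ -5.6667)
R*P = -17/3*0 = 0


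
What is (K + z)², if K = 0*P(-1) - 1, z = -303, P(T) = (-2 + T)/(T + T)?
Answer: 92416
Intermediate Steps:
P(T) = (-2 + T)/(2*T) (P(T) = (-2 + T)/((2*T)) = (-2 + T)*(1/(2*T)) = (-2 + T)/(2*T))
K = -1 (K = 0*((½)*(-2 - 1)/(-1)) - 1 = 0*((½)*(-1)*(-3)) - 1 = 0*(3/2) - 1 = 0 - 1 = -1)
(K + z)² = (-1 - 303)² = (-304)² = 92416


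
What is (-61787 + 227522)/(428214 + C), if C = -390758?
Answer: 165735/37456 ≈ 4.4248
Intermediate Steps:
(-61787 + 227522)/(428214 + C) = (-61787 + 227522)/(428214 - 390758) = 165735/37456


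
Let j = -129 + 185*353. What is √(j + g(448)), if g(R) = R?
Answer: 2*√16406 ≈ 256.17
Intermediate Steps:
j = 65176 (j = -129 + 65305 = 65176)
√(j + g(448)) = √(65176 + 448) = √65624 = 2*√16406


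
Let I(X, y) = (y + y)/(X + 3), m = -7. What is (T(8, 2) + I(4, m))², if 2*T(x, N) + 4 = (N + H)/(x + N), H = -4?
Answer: 1681/100 ≈ 16.810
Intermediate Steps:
T(x, N) = -2 + (-4 + N)/(2*(N + x)) (T(x, N) = -2 + ((N - 4)/(x + N))/2 = -2 + ((-4 + N)/(N + x))/2 = -2 + (-4 + N)/(2*(N + x)))
I(X, y) = 2*y/(3 + X) (I(X, y) = (2*y)/(3 + X) = 2*y/(3 + X))
(T(8, 2) + I(4, m))² = ((-2 - 2*8 - 3/2*2)/(2 + 8) + 2*(-7)/(3 + 4))² = ((-2 - 16 - 3)/10 + 2*(-7)/7)² = ((⅒)*(-21) + 2*(-7)*(⅐))² = (-21/10 - 2)² = (-41/10)² = 1681/100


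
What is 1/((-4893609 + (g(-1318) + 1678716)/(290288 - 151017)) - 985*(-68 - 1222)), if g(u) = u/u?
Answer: -139271/504571444172 ≈ -2.7602e-7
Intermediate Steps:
g(u) = 1
1/((-4893609 + (g(-1318) + 1678716)/(290288 - 151017)) - 985*(-68 - 1222)) = 1/((-4893609 + (1 + 1678716)/(290288 - 151017)) - 985*(-68 - 1222)) = 1/((-4893609 + 1678717/139271) - 985*(-1290)) = 1/((-4893609 + 1678717*(1/139271)) + 1270650) = 1/((-4893609 + 1678717/139271) + 1270650) = 1/(-681536140322/139271 + 1270650) = 1/(-504571444172/139271) = -139271/504571444172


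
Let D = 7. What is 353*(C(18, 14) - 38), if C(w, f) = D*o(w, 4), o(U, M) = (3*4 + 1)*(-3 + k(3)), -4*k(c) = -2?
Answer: -187443/2 ≈ -93722.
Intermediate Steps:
k(c) = ½ (k(c) = -¼*(-2) = ½)
o(U, M) = -65/2 (o(U, M) = (3*4 + 1)*(-3 + ½) = (12 + 1)*(-5/2) = 13*(-5/2) = -65/2)
C(w, f) = -455/2 (C(w, f) = 7*(-65/2) = -455/2)
353*(C(18, 14) - 38) = 353*(-455/2 - 38) = 353*(-531/2) = -187443/2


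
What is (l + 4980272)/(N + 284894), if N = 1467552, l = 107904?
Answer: 2544088/876223 ≈ 2.9035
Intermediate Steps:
(l + 4980272)/(N + 284894) = (107904 + 4980272)/(1467552 + 284894) = 5088176/1752446 = 5088176*(1/1752446) = 2544088/876223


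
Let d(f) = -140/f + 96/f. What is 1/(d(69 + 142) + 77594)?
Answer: 211/16372290 ≈ 1.2888e-5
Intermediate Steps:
d(f) = -44/f
1/(d(69 + 142) + 77594) = 1/(-44/(69 + 142) + 77594) = 1/(-44/211 + 77594) = 1/(16372290/211) = 211/16372290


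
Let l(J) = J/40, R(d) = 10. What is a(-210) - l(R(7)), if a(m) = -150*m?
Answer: 125999/4 ≈ 31500.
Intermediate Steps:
l(J) = J/40 (l(J) = J*(1/40) = J/40)
a(-210) - l(R(7)) = -150*(-210) - 10/40 = 31500 - 1*1/4 = 31500 - 1/4 = 125999/4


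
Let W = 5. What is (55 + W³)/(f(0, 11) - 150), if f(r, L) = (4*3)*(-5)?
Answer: -6/7 ≈ -0.85714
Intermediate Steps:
f(r, L) = -60 (f(r, L) = 12*(-5) = -60)
(55 + W³)/(f(0, 11) - 150) = (55 + 5³)/(-60 - 150) = (55 + 125)/(-210) = -1/210*180 = -6/7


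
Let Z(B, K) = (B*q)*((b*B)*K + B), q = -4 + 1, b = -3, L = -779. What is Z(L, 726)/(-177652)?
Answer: -3963278571/177652 ≈ -22309.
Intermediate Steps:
q = -3
Z(B, K) = -3*B*(B - 3*B*K) (Z(B, K) = (B*(-3))*((-3*B)*K + B) = (-3*B)*(-3*B*K + B) = (-3*B)*(B - 3*B*K) = -3*B*(B - 3*B*K))
Z(L, 726)/(-177652) = ((-779)**2*(-3 + 9*726))/(-177652) = (606841*(-3 + 6534))*(-1/177652) = (606841*6531)*(-1/177652) = 3963278571*(-1/177652) = -3963278571/177652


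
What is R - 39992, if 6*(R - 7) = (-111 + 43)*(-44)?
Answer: -118459/3 ≈ -39486.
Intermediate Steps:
R = 1517/3 (R = 7 + ((-111 + 43)*(-44))/6 = 7 + (-68*(-44))/6 = 7 + (⅙)*2992 = 7 + 1496/3 = 1517/3 ≈ 505.67)
R - 39992 = 1517/3 - 39992 = -118459/3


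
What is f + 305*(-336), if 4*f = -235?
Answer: -410155/4 ≈ -1.0254e+5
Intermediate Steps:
f = -235/4 (f = (1/4)*(-235) = -235/4 ≈ -58.750)
f + 305*(-336) = -235/4 + 305*(-336) = -235/4 - 102480 = -410155/4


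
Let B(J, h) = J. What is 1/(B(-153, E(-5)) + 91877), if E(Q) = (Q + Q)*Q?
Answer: 1/91724 ≈ 1.0902e-5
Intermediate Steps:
E(Q) = 2*Q² (E(Q) = (2*Q)*Q = 2*Q²)
1/(B(-153, E(-5)) + 91877) = 1/(-153 + 91877) = 1/91724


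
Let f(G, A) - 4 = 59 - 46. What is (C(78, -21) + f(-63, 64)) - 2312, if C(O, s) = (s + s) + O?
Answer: -2259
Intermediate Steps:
f(G, A) = 17 (f(G, A) = 4 + (59 - 46) = 4 + 13 = 17)
C(O, s) = O + 2*s (C(O, s) = 2*s + O = O + 2*s)
(C(78, -21) + f(-63, 64)) - 2312 = ((78 + 2*(-21)) + 17) - 2312 = ((78 - 42) + 17) - 2312 = (36 + 17) - 2312 = 53 - 2312 = -2259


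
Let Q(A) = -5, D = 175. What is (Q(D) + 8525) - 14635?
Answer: -6115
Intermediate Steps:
(Q(D) + 8525) - 14635 = (-5 + 8525) - 14635 = 8520 - 14635 = -6115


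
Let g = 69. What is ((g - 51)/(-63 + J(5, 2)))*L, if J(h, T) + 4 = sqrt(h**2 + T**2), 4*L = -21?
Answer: 12663/8920 + 189*sqrt(29)/8920 ≈ 1.5337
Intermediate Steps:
L = -21/4 (L = (1/4)*(-21) = -21/4 ≈ -5.2500)
J(h, T) = -4 + sqrt(T**2 + h**2) (J(h, T) = -4 + sqrt(h**2 + T**2) = -4 + sqrt(T**2 + h**2))
((g - 51)/(-63 + J(5, 2)))*L = ((69 - 51)/(-63 + (-4 + sqrt(2**2 + 5**2))))*(-21/4) = (18/(-63 + (-4 + sqrt(4 + 25))))*(-21/4) = (18/(-63 + (-4 + sqrt(29))))*(-21/4) = (18/(-67 + sqrt(29)))*(-21/4) = -189/(2*(-67 + sqrt(29)))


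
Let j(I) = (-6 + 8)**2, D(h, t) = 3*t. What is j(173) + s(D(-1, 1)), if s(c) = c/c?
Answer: 5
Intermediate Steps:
s(c) = 1
j(I) = 4 (j(I) = 2**2 = 4)
j(173) + s(D(-1, 1)) = 4 + 1 = 5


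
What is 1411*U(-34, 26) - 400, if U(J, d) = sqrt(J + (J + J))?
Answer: -400 + 1411*I*sqrt(102) ≈ -400.0 + 14250.0*I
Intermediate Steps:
U(J, d) = sqrt(3)*sqrt(J) (U(J, d) = sqrt(J + 2*J) = sqrt(3*J) = sqrt(3)*sqrt(J))
1411*U(-34, 26) - 400 = 1411*(sqrt(3)*sqrt(-34)) - 400 = 1411*(sqrt(3)*(I*sqrt(34))) - 400 = 1411*(I*sqrt(102)) - 400 = 1411*I*sqrt(102) - 400 = -400 + 1411*I*sqrt(102)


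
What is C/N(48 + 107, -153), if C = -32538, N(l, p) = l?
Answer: -32538/155 ≈ -209.92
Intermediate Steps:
C/N(48 + 107, -153) = -32538/(48 + 107) = -32538/155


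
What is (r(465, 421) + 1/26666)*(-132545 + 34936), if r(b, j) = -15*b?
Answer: 18154820020541/26666 ≈ 6.8082e+8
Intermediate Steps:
(r(465, 421) + 1/26666)*(-132545 + 34936) = (-15*465 + 1/26666)*(-132545 + 34936) = (-6975 + 1/26666)*(-97609) = -185995349/26666*(-97609) = 18154820020541/26666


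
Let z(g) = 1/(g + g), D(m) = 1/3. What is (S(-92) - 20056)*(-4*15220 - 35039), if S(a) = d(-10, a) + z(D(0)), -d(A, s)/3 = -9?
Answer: 3842035545/2 ≈ 1.9210e+9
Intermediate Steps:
D(m) = ⅓
d(A, s) = 27 (d(A, s) = -3*(-9) = 27)
z(g) = 1/(2*g)
S(a) = 57/2 (S(a) = 27 + 1/(2*(⅓)) = 27 + (½)*3 = 27 + 3/2 = 57/2)
(S(-92) - 20056)*(-4*15220 - 35039) = (57/2 - 20056)*(-4*15220 - 35039) = -40055*(-60880 - 35039)/2 = -40055/2*(-95919) = 3842035545/2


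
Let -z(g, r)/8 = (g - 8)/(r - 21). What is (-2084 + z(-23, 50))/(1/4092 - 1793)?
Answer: 246289296/212771695 ≈ 1.1575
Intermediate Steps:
z(g, r) = -8*(-8 + g)/(-21 + r) (z(g, r) = -8*(g - 8)/(r - 21) = -8*(-8 + g)/(-21 + r))
(-2084 + z(-23, 50))/(1/4092 - 1793) = (-2084 + 8*(8 - 1*(-23))/(-21 + 50))/(1/4092 - 1793) = (-2084 + 8*(8 + 23)/29)/(1/4092 - 1793) = (-2084 + 8*(1/29)*31)/(-7336955/4092) = (-2084 + 248/29)*(-4092/7336955) = -60188/29*(-4092/7336955) = 246289296/212771695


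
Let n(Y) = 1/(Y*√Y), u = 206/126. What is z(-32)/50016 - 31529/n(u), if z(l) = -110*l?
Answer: 110/1563 - 3247487*√721/1323 ≈ -65911.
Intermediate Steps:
u = 103/63 (u = 206*(1/126) = 103/63 ≈ 1.6349)
n(Y) = Y^(-3/2) (n(Y) = 1/(Y^(3/2)) = Y^(-3/2))
z(-32)/50016 - 31529/n(u) = -110*(-32)/50016 - 31529*103*√721/1323 = 3520*(1/50016) - 31529*103*√721/1323 = 110/1563 - 3247487*√721/1323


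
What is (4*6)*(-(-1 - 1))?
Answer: 48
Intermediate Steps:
(4*6)*(-(-1 - 1)) = 24*(-1*(-2)) = 24*2 = 48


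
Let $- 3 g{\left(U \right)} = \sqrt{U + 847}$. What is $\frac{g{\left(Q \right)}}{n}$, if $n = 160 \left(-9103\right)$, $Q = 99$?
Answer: $\frac{\sqrt{946}}{4369440} \approx 7.0391 \cdot 10^{-6}$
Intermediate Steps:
$n = -1456480$
$g{\left(U \right)} = - \frac{\sqrt{847 + U}}{3}$ ($g{\left(U \right)} = - \frac{\sqrt{U + 847}}{3} = - \frac{\sqrt{847 + U}}{3}$)
$\frac{g{\left(Q \right)}}{n} = \frac{\left(- \frac{1}{3}\right) \sqrt{847 + 99}}{-1456480} = - \frac{\sqrt{946}}{3} \left(- \frac{1}{1456480}\right) = \frac{\sqrt{946}}{4369440}$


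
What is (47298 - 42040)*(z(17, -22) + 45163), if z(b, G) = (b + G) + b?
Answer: 237530150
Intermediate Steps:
z(b, G) = G + 2*b (z(b, G) = (G + b) + b = G + 2*b)
(47298 - 42040)*(z(17, -22) + 45163) = (47298 - 42040)*((-22 + 2*17) + 45163) = 5258*((-22 + 34) + 45163) = 5258*(12 + 45163) = 5258*45175 = 237530150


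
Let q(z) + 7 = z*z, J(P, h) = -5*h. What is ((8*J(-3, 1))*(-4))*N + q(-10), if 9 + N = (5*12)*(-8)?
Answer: -78147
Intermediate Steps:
q(z) = -7 + z² (q(z) = -7 + z*z = -7 + z²)
N = -489 (N = -9 + (5*12)*(-8) = -9 + 60*(-8) = -9 - 480 = -489)
((8*J(-3, 1))*(-4))*N + q(-10) = ((8*(-5*1))*(-4))*(-489) + (-7 + (-10)²) = ((8*(-5))*(-4))*(-489) + (-7 + 100) = -40*(-4)*(-489) + 93 = 160*(-489) + 93 = -78240 + 93 = -78147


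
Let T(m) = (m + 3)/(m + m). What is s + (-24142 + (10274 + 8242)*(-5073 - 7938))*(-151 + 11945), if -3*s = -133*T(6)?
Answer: -11366388149835/4 ≈ -2.8416e+12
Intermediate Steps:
T(m) = (3 + m)/(2*m) (T(m) = (3 + m)/((2*m)) = (3 + m)*(1/(2*m)) = (3 + m)/(2*m))
s = 133/4 (s = -(-133)*(½)*(3 + 6)/6/3 = -(-133)*(½)*(⅙)*9/3 = -(-133)*3/(3*4) = -⅓*(-399/4) = 133/4 ≈ 33.250)
s + (-24142 + (10274 + 8242)*(-5073 - 7938))*(-151 + 11945) = 133/4 + (-24142 + (10274 + 8242)*(-5073 - 7938))*(-151 + 11945) = 133/4 + (-24142 + 18516*(-13011))*11794 = 133/4 + (-24142 - 240911676)*11794 = 133/4 - 240935818*11794 = 133/4 - 2841597037492 = -11366388149835/4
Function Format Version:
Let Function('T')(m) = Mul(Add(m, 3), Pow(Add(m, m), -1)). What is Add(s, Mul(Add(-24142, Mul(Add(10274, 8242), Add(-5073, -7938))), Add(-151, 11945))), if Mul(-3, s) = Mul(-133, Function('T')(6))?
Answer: Rational(-11366388149835, 4) ≈ -2.8416e+12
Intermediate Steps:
Function('T')(m) = Mul(Rational(1, 2), Pow(m, -1), Add(3, m)) (Function('T')(m) = Mul(Add(3, m), Pow(Mul(2, m), -1)) = Mul(Add(3, m), Mul(Rational(1, 2), Pow(m, -1))) = Mul(Rational(1, 2), Pow(m, -1), Add(3, m)))
s = Rational(133, 4) (s = Mul(Rational(-1, 3), Mul(-133, Mul(Rational(1, 2), Pow(6, -1), Add(3, 6)))) = Mul(Rational(-1, 3), Mul(-133, Mul(Rational(1, 2), Rational(1, 6), 9))) = Mul(Rational(-1, 3), Mul(-133, Rational(3, 4))) = Mul(Rational(-1, 3), Rational(-399, 4)) = Rational(133, 4) ≈ 33.250)
Add(s, Mul(Add(-24142, Mul(Add(10274, 8242), Add(-5073, -7938))), Add(-151, 11945))) = Add(Rational(133, 4), Mul(Add(-24142, Mul(Add(10274, 8242), Add(-5073, -7938))), Add(-151, 11945))) = Add(Rational(133, 4), Mul(Add(-24142, Mul(18516, -13011)), 11794)) = Add(Rational(133, 4), Mul(Add(-24142, -240911676), 11794)) = Add(Rational(133, 4), Mul(-240935818, 11794)) = Add(Rational(133, 4), -2841597037492) = Rational(-11366388149835, 4)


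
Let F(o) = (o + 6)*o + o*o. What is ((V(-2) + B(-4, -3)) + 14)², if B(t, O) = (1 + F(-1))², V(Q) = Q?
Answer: 441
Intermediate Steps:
F(o) = o² + o*(6 + o) (F(o) = (6 + o)*o + o² = o*(6 + o) + o² = o² + o*(6 + o))
B(t, O) = 9 (B(t, O) = (1 + 2*(-1)*(3 - 1))² = (1 + 2*(-1)*2)² = (1 - 4)² = (-3)² = 9)
((V(-2) + B(-4, -3)) + 14)² = ((-2 + 9) + 14)² = (7 + 14)² = 21² = 441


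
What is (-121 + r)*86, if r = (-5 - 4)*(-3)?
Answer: -8084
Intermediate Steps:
r = 27 (r = -9*(-3) = 27)
(-121 + r)*86 = (-121 + 27)*86 = -94*86 = -8084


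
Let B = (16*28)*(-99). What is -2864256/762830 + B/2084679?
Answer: -333604853888/88347537865 ≈ -3.7761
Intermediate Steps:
B = -44352 (B = 448*(-99) = -44352)
-2864256/762830 + B/2084679 = -2864256/762830 - 44352/2084679 = -2864256*1/762830 - 44352*1/2084679 = -1432128/381415 - 4928/231631 = -333604853888/88347537865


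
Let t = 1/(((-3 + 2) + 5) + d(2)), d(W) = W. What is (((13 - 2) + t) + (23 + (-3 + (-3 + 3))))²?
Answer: 34969/36 ≈ 971.36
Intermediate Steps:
t = ⅙ (t = 1/(((-3 + 2) + 5) + 2) = 1/((-1 + 5) + 2) = 1/(4 + 2) = 1/6 = ⅙ ≈ 0.16667)
(((13 - 2) + t) + (23 + (-3 + (-3 + 3))))² = (((13 - 2) + ⅙) + (23 + (-3 + (-3 + 3))))² = ((11 + ⅙) + (23 + (-3 + 0)))² = (67/6 + (23 - 3))² = (67/6 + 20)² = (187/6)² = 34969/36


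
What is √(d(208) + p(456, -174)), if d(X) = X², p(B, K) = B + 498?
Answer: √44218 ≈ 210.28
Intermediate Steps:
p(B, K) = 498 + B
√(d(208) + p(456, -174)) = √(208² + (498 + 456)) = √(43264 + 954) = √44218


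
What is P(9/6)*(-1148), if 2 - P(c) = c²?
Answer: 287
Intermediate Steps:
P(c) = 2 - c²
P(9/6)*(-1148) = (2 - (9/6)²)*(-1148) = (2 - (9*(⅙))²)*(-1148) = (2 - (3/2)²)*(-1148) = (2 - 1*9/4)*(-1148) = (2 - 9/4)*(-1148) = -¼*(-1148) = 287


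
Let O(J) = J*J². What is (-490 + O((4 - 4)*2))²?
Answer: 240100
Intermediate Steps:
O(J) = J³
(-490 + O((4 - 4)*2))² = (-490 + ((4 - 4)*2)³)² = (-490 + (0*2)³)² = (-490 + 0³)² = (-490 + 0)² = (-490)² = 240100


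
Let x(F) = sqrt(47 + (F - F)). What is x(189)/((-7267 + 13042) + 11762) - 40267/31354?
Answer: -40267/31354 + sqrt(47)/17537 ≈ -1.2839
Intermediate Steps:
x(F) = sqrt(47) (x(F) = sqrt(47 + 0) = sqrt(47))
x(189)/((-7267 + 13042) + 11762) - 40267/31354 = sqrt(47)/((-7267 + 13042) + 11762) - 40267/31354 = sqrt(47)/(5775 + 11762) - 40267*1/31354 = sqrt(47)/17537 - 40267/31354 = -40267/31354 + sqrt(47)/17537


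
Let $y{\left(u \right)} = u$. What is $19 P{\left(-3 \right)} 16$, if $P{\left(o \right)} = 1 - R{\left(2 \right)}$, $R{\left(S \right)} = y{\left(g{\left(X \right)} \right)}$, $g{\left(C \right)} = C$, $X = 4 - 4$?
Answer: $304$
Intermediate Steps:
$X = 0$ ($X = 4 - 4 = 0$)
$R{\left(S \right)} = 0$
$P{\left(o \right)} = 1$ ($P{\left(o \right)} = 1 - 0 = 1 + 0 = 1$)
$19 P{\left(-3 \right)} 16 = 19 \cdot 1 \cdot 16 = 19 \cdot 16 = 304$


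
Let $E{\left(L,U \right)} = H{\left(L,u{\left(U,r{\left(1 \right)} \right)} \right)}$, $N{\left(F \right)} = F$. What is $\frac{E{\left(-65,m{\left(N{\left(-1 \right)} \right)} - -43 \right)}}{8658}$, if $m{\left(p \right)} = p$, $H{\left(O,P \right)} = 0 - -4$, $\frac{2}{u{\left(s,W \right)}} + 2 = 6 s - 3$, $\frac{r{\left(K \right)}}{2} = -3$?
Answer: $\frac{2}{4329} \approx 0.000462$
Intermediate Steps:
$r{\left(K \right)} = -6$ ($r{\left(K \right)} = 2 \left(-3\right) = -6$)
$u{\left(s,W \right)} = \frac{2}{-5 + 6 s}$ ($u{\left(s,W \right)} = \frac{2}{-2 + \left(6 s - 3\right)} = \frac{2}{-2 + \left(-3 + 6 s\right)} = \frac{2}{-5 + 6 s}$)
$H{\left(O,P \right)} = 4$ ($H{\left(O,P \right)} = 0 + 4 = 4$)
$E{\left(L,U \right)} = 4$
$\frac{E{\left(-65,m{\left(N{\left(-1 \right)} \right)} - -43 \right)}}{8658} = \frac{4}{8658} = 4 \cdot \frac{1}{8658} = \frac{2}{4329}$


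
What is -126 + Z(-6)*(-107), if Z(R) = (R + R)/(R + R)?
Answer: -233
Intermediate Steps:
Z(R) = 1 (Z(R) = (2*R)/((2*R)) = (2*R)*(1/(2*R)) = 1)
-126 + Z(-6)*(-107) = -126 + 1*(-107) = -126 - 107 = -233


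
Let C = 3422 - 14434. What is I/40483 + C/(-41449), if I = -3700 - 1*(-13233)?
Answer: 840932113/1677979867 ≈ 0.50116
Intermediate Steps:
C = -11012
I = 9533 (I = -3700 + 13233 = 9533)
I/40483 + C/(-41449) = 9533/40483 - 11012/(-41449) = 9533*(1/40483) - 11012*(-1/41449) = 9533/40483 + 11012/41449 = 840932113/1677979867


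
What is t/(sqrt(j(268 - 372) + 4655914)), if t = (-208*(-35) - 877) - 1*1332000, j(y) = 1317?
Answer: -1325597*sqrt(4657231)/4657231 ≈ -614.25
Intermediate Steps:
t = -1325597 (t = (7280 - 877) - 1332000 = 6403 - 1332000 = -1325597)
t/(sqrt(j(268 - 372) + 4655914)) = -1325597/sqrt(1317 + 4655914) = -1325597*sqrt(4657231)/4657231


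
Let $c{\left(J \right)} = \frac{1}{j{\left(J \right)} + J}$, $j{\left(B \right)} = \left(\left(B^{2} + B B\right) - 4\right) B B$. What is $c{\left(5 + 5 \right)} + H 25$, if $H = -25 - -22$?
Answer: $- \frac{1470749}{19610} \approx -75.0$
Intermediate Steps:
$H = -3$ ($H = -25 + 22 = -3$)
$j{\left(B \right)} = B^{2} \left(-4 + 2 B^{2}\right)$ ($j{\left(B \right)} = \left(\left(B^{2} + B^{2}\right) - 4\right) B B = \left(2 B^{2} - 4\right) B B = \left(-4 + 2 B^{2}\right) B B = B \left(-4 + 2 B^{2}\right) B = B^{2} \left(-4 + 2 B^{2}\right)$)
$c{\left(J \right)} = \frac{1}{J + 2 J^{2} \left(-2 + J^{2}\right)}$ ($c{\left(J \right)} = \frac{1}{2 J^{2} \left(-2 + J^{2}\right) + J} = \frac{1}{J + 2 J^{2} \left(-2 + J^{2}\right)}$)
$c{\left(5 + 5 \right)} + H 25 = \frac{1}{\left(5 + 5\right) \left(1 + 2 \left(5 + 5\right) \left(-2 + \left(5 + 5\right)^{2}\right)\right)} - 75 = \frac{1}{10 \left(1 + 2 \cdot 10 \left(-2 + 10^{2}\right)\right)} - 75 = \frac{1}{10 \left(1 + 2 \cdot 10 \left(-2 + 100\right)\right)} - 75 = \frac{1}{10 \left(1 + 2 \cdot 10 \cdot 98\right)} - 75 = \frac{1}{10 \left(1 + 1960\right)} - 75 = \frac{1}{10 \cdot 1961} - 75 = \frac{1}{10} \cdot \frac{1}{1961} - 75 = \frac{1}{19610} - 75 = - \frac{1470749}{19610}$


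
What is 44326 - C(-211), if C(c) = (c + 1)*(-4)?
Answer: 43486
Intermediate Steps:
C(c) = -4 - 4*c (C(c) = (1 + c)*(-4) = -4 - 4*c)
44326 - C(-211) = 44326 - (-4 - 4*(-211)) = 44326 - (-4 + 844) = 44326 - 1*840 = 44326 - 840 = 43486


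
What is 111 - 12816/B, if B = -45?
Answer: 1979/5 ≈ 395.80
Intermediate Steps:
111 - 12816/B = 111 - 12816/(-45) = 111 - 12816*(-1)/45 = 111 - 89*(-16/5) = 111 + 1424/5 = 1979/5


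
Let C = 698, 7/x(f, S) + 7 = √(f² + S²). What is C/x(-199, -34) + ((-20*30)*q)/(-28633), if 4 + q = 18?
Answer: -19977434/28633 + 698*√40757/7 ≈ 19433.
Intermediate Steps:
q = 14 (q = -4 + 18 = 14)
x(f, S) = 7/(-7 + √(S² + f²)) (x(f, S) = 7/(-7 + √(f² + S²)) = 7/(-7 + √(S² + f²)))
C/x(-199, -34) + ((-20*30)*q)/(-28633) = 698/((7/(-7 + √((-34)² + (-199)²)))) + (-20*30*14)/(-28633) = 698/((7/(-7 + √(1156 + 39601)))) - 600*14*(-1/28633) = 698/((7/(-7 + √40757))) - 8400*(-1/28633) = 698*(-1 + √40757/7) + 8400/28633 = (-698 + 698*√40757/7) + 8400/28633 = -19977434/28633 + 698*√40757/7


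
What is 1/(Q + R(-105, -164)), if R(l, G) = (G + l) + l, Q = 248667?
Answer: 1/248293 ≈ 4.0275e-6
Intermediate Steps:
R(l, G) = G + 2*l
1/(Q + R(-105, -164)) = 1/(248667 + (-164 + 2*(-105))) = 1/(248667 + (-164 - 210)) = 1/(248667 - 374) = 1/248293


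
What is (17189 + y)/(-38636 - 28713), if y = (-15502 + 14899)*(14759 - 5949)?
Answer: 5295241/67349 ≈ 78.624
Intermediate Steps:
y = -5312430 (y = -603*8810 = -5312430)
(17189 + y)/(-38636 - 28713) = (17189 - 5312430)/(-38636 - 28713) = -5295241/(-67349) = -5295241*(-1/67349) = 5295241/67349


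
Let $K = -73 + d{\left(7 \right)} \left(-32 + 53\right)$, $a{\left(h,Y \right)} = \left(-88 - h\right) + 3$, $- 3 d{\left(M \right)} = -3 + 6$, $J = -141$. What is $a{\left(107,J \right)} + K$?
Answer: $-286$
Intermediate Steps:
$d{\left(M \right)} = -1$ ($d{\left(M \right)} = - \frac{-3 + 6}{3} = \left(- \frac{1}{3}\right) 3 = -1$)
$a{\left(h,Y \right)} = -85 - h$
$K = -94$ ($K = -73 - \left(-32 + 53\right) = -73 - 21 = -94$)
$a{\left(107,J \right)} + K = \left(-85 - 107\right) - 94 = -192 - 94 = -286$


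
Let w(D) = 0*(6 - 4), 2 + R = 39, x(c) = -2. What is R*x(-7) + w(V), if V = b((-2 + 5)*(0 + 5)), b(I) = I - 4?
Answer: -74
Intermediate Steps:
R = 37 (R = -2 + 39 = 37)
b(I) = -4 + I
V = 11 (V = -4 + (-2 + 5)*(0 + 5) = -4 + 3*5 = -4 + 15 = 11)
w(D) = 0 (w(D) = 0*2 = 0)
R*x(-7) + w(V) = 37*(-2) + 0 = -74 + 0 = -74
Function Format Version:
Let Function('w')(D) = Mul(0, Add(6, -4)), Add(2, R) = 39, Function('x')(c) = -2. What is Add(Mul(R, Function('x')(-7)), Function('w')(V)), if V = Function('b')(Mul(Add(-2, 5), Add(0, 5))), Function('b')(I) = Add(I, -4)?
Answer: -74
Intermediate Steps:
R = 37 (R = Add(-2, 39) = 37)
Function('b')(I) = Add(-4, I)
V = 11 (V = Add(-4, Mul(Add(-2, 5), Add(0, 5))) = Add(-4, Mul(3, 5)) = Add(-4, 15) = 11)
Function('w')(D) = 0 (Function('w')(D) = Mul(0, 2) = 0)
Add(Mul(R, Function('x')(-7)), Function('w')(V)) = Add(Mul(37, -2), 0) = Add(-74, 0) = -74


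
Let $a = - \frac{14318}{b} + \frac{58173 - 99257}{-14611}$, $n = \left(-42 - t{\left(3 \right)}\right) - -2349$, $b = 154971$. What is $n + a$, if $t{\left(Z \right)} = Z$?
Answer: $\frac{5223061699690}{2264281281} \approx 2306.7$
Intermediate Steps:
$n = 2304$ ($n = \left(-42 - 3\right) - -2349 = \left(-42 - 3\right) + 2349 = -45 + 2349 = 2304$)
$a = \frac{6157628266}{2264281281}$ ($a = - \frac{14318}{154971} + \frac{58173 - 99257}{-14611} = \left(-14318\right) \frac{1}{154971} + \left(58173 - 99257\right) \left(- \frac{1}{14611}\right) = - \frac{14318}{154971} - - \frac{41084}{14611} = - \frac{14318}{154971} + \frac{41084}{14611} = \frac{6157628266}{2264281281} \approx 2.7195$)
$n + a = 2304 + \frac{6157628266}{2264281281} = \frac{5223061699690}{2264281281}$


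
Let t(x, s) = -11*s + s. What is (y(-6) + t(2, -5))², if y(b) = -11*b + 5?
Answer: 14641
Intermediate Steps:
y(b) = 5 - 11*b
t(x, s) = -10*s
(y(-6) + t(2, -5))² = ((5 - 11*(-6)) - 10*(-5))² = ((5 + 66) + 50)² = (71 + 50)² = 121² = 14641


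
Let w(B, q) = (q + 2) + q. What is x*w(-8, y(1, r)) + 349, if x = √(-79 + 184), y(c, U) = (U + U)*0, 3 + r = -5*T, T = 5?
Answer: 349 + 2*√105 ≈ 369.49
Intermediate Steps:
r = -28 (r = -3 - 5*5 = -3 - 25 = -28)
y(c, U) = 0 (y(c, U) = (2*U)*0 = 0)
x = √105 ≈ 10.247
w(B, q) = 2 + 2*q (w(B, q) = (2 + q) + q = 2 + 2*q)
x*w(-8, y(1, r)) + 349 = √105*(2 + 2*0) + 349 = √105*(2 + 0) + 349 = √105*2 + 349 = 2*√105 + 349 = 349 + 2*√105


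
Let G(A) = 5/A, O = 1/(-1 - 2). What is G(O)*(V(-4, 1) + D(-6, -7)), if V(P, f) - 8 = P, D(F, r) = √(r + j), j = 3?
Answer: -60 - 30*I ≈ -60.0 - 30.0*I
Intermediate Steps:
O = -⅓ (O = 1/(-3) = -⅓ ≈ -0.33333)
D(F, r) = √(3 + r) (D(F, r) = √(r + 3) = √(3 + r))
V(P, f) = 8 + P
G(O)*(V(-4, 1) + D(-6, -7)) = (5/(-⅓))*((8 - 4) + √(3 - 7)) = (5*(-3))*(4 + √(-4)) = -15*(4 + 2*I) = -60 - 30*I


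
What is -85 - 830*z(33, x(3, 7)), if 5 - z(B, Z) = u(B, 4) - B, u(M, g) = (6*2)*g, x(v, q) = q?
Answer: 8215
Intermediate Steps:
u(M, g) = 12*g
z(B, Z) = -43 + B (z(B, Z) = 5 - (12*4 - B) = 5 - (48 - B) = 5 + (-48 + B) = -43 + B)
-85 - 830*z(33, x(3, 7)) = -85 - 830*(-43 + 33) = -85 - 830*(-10) = -85 + 8300 = 8215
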